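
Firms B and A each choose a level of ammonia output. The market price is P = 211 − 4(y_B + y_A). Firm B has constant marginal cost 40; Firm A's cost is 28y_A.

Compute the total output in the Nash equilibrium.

Firm B's profit: π = y_B(211 − 4(y_B + y_A)) − 40y_B.
∂π/∂y_B = 171 − 8y_B − 4y_A = 0, so y_B = 21.375 − 0.5y_A.
By the same steps for A: y_A = 22.875 − 0.5y_B.
Substituting the second reaction function into the first: y_B = 21.375 − 0.5(22.875 − 0.5y_B), which gives 0.75y_B = 9.9375 ⇒ y_B = 13.25.
Then y_A = 22.875 − 0.5·13.25 = 16.25.
Total output: 13.25 + 16.25 = 29.5.

29.5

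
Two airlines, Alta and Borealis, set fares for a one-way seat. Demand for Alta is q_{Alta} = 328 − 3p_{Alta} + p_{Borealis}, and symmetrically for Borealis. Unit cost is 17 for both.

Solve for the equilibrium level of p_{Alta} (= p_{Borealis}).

75.8

Alta's profit: π = (p_{Alta} − 17)(328 − 3p_{Alta} + p_{Borealis}).
∂π/∂p_{Alta} = 379 − 6p_{Alta} + p_{Borealis} = 0 ⇒ p_{Alta} = 379/6 + (1/6)p_{Borealis}.
The game is symmetric, so in equilibrium p_{Borealis} = p_{Alta}: the reaction function gives (5/6)p_{Alta} = 379/6, hence p_{Alta} = 75.8.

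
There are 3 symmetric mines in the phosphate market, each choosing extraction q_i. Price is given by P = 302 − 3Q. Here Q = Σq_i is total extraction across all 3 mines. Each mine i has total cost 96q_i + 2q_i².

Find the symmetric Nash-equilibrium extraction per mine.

A representative mine's profit is π_i = q_i(302 − 3Q) − 96q_i − 2q_i², with Q = q_i + Σ_{j≠i} q_j.
First-order condition: 206 − 10q_i − 3Σ_{j≠i} q_j = 0.
With identical mines, set every q_j = q: then 206 − 10q − 6q = 0, i.e. q = 206/16 = 12.875.

12.875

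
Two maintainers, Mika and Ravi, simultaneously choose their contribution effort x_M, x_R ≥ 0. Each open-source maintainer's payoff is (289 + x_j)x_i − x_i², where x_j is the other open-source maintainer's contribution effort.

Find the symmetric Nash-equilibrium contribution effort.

289

Mika's payoff is (289 + x_R)x_M − x_M².
∂π/∂x_M = 289 + x_R − 2x_M = 0, so x_M = 144.5 + 0.5x_R.
By symmetry x_R = x_M; substituting into the reaction function, 0.5x_M = 144.5 and x_M = 289.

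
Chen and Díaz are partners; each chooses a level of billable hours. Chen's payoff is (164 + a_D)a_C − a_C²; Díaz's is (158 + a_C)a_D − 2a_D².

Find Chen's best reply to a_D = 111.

137.5

Expanding Chen's payoff: 164a_C + a_Da_C − a_C².
∂π/∂a_C = 164 + a_D − 2a_C = 0, so a_C = 82 + 0.5a_D.
At a_D = 111: a_C = 82 + 0.5·111 = 137.5.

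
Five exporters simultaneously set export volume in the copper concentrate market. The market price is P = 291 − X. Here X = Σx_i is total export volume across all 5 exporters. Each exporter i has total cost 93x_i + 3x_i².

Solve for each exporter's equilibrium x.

16.5

A representative exporter's profit is π_i = x_i(291 − X) − 93x_i − 3x_i², with X = x_i + Σ_{j≠i} x_j.
First-order condition: 198 − 8x_i − Σ_{j≠i} x_j = 0.
In a symmetric equilibrium every exporter chooses the same x, so Σ_{j≠i} x_j = 4x. The condition becomes 198 − 12x = 0, giving x = 198/12 = 16.5.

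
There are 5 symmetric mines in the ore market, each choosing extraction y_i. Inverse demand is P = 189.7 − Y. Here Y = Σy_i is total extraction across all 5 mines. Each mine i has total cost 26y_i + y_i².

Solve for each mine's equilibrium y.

20.4625

A representative mine's profit is π_i = y_i(189.7 − Y) − 26y_i − y_i², with Y = y_i + Σ_{j≠i} y_j.
First-order condition: 163.7 − 4y_i − Σ_{j≠i} y_j = 0.
In a symmetric equilibrium every mine chooses the same y, so Σ_{j≠i} y_j = 4y. The condition becomes 163.7 − 8y = 0, giving y = 163.7/8 = 20.4625.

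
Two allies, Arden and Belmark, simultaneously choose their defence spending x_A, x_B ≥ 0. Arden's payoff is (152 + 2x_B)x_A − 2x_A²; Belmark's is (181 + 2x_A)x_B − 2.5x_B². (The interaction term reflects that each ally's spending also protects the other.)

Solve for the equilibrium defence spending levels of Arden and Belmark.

Expanding Arden's payoff: 152x_A + 2x_Bx_A − 2x_A².
∂π/∂x_A = 152 + 2x_B − 4x_A = 0, so x_A = 38 + 0.5x_B.
Likewise for Belmark: x_B = 36.2 + 0.4x_A.
Substituting the second reaction function into the first: x_A = 38 + 0.5(36.2 + 0.4x_A), which gives 0.8x_A = 56.1 ⇒ x_A = 70.125.
Then x_B = 36.2 + 0.4·70.125 = 64.25.

70.125, 64.25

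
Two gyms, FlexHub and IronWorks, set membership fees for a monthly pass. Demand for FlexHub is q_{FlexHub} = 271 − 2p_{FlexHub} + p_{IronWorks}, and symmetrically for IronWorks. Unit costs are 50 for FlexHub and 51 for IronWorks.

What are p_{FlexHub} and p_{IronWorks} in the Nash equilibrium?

FlexHub's profit: π = (p_{FlexHub} − 50)(271 − 2p_{FlexHub} + p_{IronWorks}).
∂π/∂p_{FlexHub} = 371 − 4p_{FlexHub} + p_{IronWorks} = 0 ⇒ p_{FlexHub} = 92.75 + 0.25p_{IronWorks}.
Similarly p_{IronWorks} = 93.25 + 0.25p_{FlexHub}.
Solving the two reaction functions simultaneously: (1 − (0.25)(0.25))p_{FlexHub} = 92.75 + 0.25·93.25, so 0.9375p_{FlexHub} = 116.0625 and p_{FlexHub} = 123.8.
Then p_{IronWorks} = 93.25 + 0.25·123.8 = 124.2.

123.8, 124.2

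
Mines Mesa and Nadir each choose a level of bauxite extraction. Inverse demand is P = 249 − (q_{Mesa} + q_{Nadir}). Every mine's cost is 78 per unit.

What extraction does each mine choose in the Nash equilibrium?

57

Mine Mesa's profit: π = q_{Mesa}(249 − (q_{Mesa} + q_{Nadir})) − 78q_{Mesa}.
∂π/∂q_{Mesa} = 171 − 2q_{Mesa} − q_{Nadir} = 0, so q_{Mesa} = 85.5 − 0.5q_{Nadir}.
By symmetry q_{Nadir} = q_{Mesa}; substituting into the reaction function, 1.5q_{Mesa} = 85.5 and q_{Mesa} = 57.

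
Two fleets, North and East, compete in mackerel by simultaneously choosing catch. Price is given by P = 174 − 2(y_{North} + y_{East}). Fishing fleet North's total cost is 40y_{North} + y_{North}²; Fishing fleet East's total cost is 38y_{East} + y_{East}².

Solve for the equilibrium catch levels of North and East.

16.625, 17.125

Fishing fleet North's profit: π = y_{North}(174 − 2(y_{North} + y_{East})) − 40y_{North} − y_{North}².
∂π/∂y_{North} = 134 − 6y_{North} − 2y_{East} = 0, so y_{North} = 67/3 − (1/3)y_{East}.
By the same steps for East: y_{East} = 68/3 − (1/3)y_{North}.
Solving the two reaction functions simultaneously: (1 − (−1/3)(−1/3))y_{North} = 67/3 − (1/3)·(68/3), so (8/9)y_{North} = 133/9 and y_{North} = 16.625.
Then y_{East} = 68/3 − (1/3)·16.625 = 17.125.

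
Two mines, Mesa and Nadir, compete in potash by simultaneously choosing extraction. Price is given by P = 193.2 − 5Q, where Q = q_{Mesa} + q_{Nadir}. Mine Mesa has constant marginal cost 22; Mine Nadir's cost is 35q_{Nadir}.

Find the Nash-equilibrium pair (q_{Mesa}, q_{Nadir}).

Mine Mesa's profit: π = q_{Mesa}(193.2 − 5(q_{Mesa} + q_{Nadir})) − 22q_{Mesa}.
∂π/∂q_{Mesa} = 171.2 − 10q_{Mesa} − 5q_{Nadir} = 0, so q_{Mesa} = 17.12 − 0.5q_{Nadir}.
By the same steps for Nadir: q_{Nadir} = 15.82 − 0.5q_{Mesa}.
Solving the two reaction functions simultaneously: (1 − (−0.5)(−0.5))q_{Mesa} = 17.12 − 0.5·15.82, so 0.75q_{Mesa} = 9.21 and q_{Mesa} = 12.28.
Then q_{Nadir} = 15.82 − 0.5·12.28 = 9.68.

12.28, 9.68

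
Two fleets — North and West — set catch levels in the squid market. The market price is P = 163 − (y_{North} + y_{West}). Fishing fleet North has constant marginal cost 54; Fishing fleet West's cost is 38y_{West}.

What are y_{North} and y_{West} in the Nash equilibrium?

31, 47

Fishing fleet North's profit: π = y_{North}(163 − (y_{North} + y_{West})) − 54y_{North}.
∂π/∂y_{North} = 109 − 2y_{North} − y_{West} = 0, so y_{North} = 54.5 − 0.5y_{West}.
By the same steps for West: y_{West} = 62.5 − 0.5y_{North}.
Substituting the second reaction function into the first: y_{North} = 54.5 − 0.5(62.5 − 0.5y_{North}), which gives 0.75y_{North} = 23.25 ⇒ y_{North} = 31.
Then y_{West} = 62.5 − 0.5·31 = 47.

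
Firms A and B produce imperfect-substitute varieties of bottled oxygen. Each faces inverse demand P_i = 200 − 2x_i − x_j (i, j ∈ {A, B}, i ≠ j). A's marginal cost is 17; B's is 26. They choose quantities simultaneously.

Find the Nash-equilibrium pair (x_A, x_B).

Firm A's profit: π = x_A(200 − 2x_A − x_B) − 17x_A.
∂π/∂x_A = 183 − 4x_A − x_B = 0 ⇒ x_A = 45.75 − 0.25x_B.
Similarly x_B = 43.5 − 0.25x_A.
Substituting the second reaction function into the first: x_A = 45.75 − 0.25(43.5 − 0.25x_A), which gives 0.9375x_A = 34.875 ⇒ x_A = 37.2.
Then x_B = 43.5 − 0.25·37.2 = 34.2.

37.2, 34.2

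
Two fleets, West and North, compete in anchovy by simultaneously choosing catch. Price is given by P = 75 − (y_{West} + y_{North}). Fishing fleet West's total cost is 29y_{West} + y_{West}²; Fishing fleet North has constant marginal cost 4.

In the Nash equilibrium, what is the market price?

38

Fishing fleet West's profit: π = y_{West}(75 − (y_{West} + y_{North})) − 29y_{West} − y_{West}².
∂π/∂y_{West} = 46 − 4y_{West} − y_{North} = 0, so y_{West} = 11.5 − 0.25y_{North}.
For North: ∂π/∂y_{North} = 71 − 2y_{North} − y_{West} = 0 ⇒ y_{North} = 35.5 − 0.5y_{West}.
Substituting the second reaction function into the first: y_{West} = 11.5 − 0.25(35.5 − 0.5y_{West}), which gives 0.875y_{West} = 2.625 ⇒ y_{West} = 3.
Then y_{North} = 35.5 − 0.5·3 = 34.
Equilibrium price: P = 75 − 37 = 38.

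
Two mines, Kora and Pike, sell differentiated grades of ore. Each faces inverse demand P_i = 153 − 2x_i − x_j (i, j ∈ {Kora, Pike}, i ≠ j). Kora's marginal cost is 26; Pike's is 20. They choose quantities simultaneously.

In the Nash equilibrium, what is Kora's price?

76

Mine Kora's profit: π = x_{Kora}(153 − 2x_{Kora} − x_{Pike}) − 26x_{Kora}.
∂π/∂x_{Kora} = 127 − 4x_{Kora} − x_{Pike} = 0 ⇒ x_{Kora} = 31.75 − 0.25x_{Pike}.
Similarly x_{Pike} = 33.25 − 0.25x_{Kora}.
Substituting the second reaction function into the first: x_{Kora} = 31.75 − 0.25(33.25 − 0.25x_{Kora}), which gives 0.9375x_{Kora} = 23.4375 ⇒ x_{Kora} = 25.
Then x_{Pike} = 33.25 − 0.25·25 = 27.
P_{Kora} = 153 − 2·25 − 27 = 76.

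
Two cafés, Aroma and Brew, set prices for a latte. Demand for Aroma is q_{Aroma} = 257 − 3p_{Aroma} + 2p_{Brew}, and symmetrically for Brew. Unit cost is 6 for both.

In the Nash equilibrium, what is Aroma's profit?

Aroma's profit: π = (p_{Aroma} − 6)(257 − 3p_{Aroma} + 2p_{Brew}).
∂π/∂p_{Aroma} = 275 − 6p_{Aroma} + 2p_{Brew} = 0 ⇒ p_{Aroma} = 275/6 + (1/3)p_{Brew}.
By symmetry p_{Brew} = p_{Aroma}; substituting into the reaction function, (2/3)p_{Aroma} = 275/6 and p_{Aroma} = 68.75.
q_{Aroma} = 257 − 3·68.75 + 2·68.75 = 188.25.
Profit = (68.75 − 6)·188.25 = 11812.6875.

11812.6875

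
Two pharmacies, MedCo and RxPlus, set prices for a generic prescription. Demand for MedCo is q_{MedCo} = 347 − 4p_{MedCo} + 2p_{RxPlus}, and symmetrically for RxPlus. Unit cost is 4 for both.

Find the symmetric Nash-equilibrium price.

60.5

MedCo's profit: π = (p_{MedCo} − 4)(347 − 4p_{MedCo} + 2p_{RxPlus}).
∂π/∂p_{MedCo} = 363 − 8p_{MedCo} + 2p_{RxPlus} = 0 ⇒ p_{MedCo} = 45.375 + 0.25p_{RxPlus}.
Setting p_{MedCo} = p_{RxPlus} in the reaction function: p_{MedCo} = 45.375 + 0.25p_{MedCo}, so p_{MedCo} = 45.375 / 0.75 = 60.5.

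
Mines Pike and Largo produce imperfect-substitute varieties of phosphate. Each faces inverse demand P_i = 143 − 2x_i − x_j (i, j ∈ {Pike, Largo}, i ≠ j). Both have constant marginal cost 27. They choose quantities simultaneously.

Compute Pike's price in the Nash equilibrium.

73.4

Mine Pike's profit: π = x_{Pike}(143 − 2x_{Pike} − x_{Largo}) − 27x_{Pike}.
∂π/∂x_{Pike} = 116 − 4x_{Pike} − x_{Largo} = 0 ⇒ x_{Pike} = 29 − 0.25x_{Largo}.
Setting x_{Pike} = x_{Largo} in the reaction function: x_{Pike} = 29 − 0.25x_{Pike}, so x_{Pike} = 29 / 1.25 = 23.2.
P_{Pike} = 143 − 2·23.2 − 23.2 = 73.4.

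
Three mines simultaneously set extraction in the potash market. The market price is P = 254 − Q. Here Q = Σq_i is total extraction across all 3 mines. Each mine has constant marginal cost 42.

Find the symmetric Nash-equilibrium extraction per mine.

A representative mine's profit is π_i = q_i(254 − Q) − 42q_i, with Q = q_i + Σ_{j≠i} q_j.
First-order condition: 212 − 2q_i − Σ_{j≠i} q_j = 0.
Imposing symmetry (q_j = q for all j) turns Σ_{j≠i} q_j into 2q, so 212 = 4q and q = 53.

53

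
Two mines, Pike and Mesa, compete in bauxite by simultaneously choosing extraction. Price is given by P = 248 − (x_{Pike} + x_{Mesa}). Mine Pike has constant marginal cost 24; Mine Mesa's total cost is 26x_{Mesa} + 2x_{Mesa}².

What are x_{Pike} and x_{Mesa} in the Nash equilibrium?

Mine Pike's profit: π = x_{Pike}(248 − (x_{Pike} + x_{Mesa})) − 24x_{Pike}.
∂π/∂x_{Pike} = 224 − 2x_{Pike} − x_{Mesa} = 0, so x_{Pike} = 112 − 0.5x_{Mesa}.
For Mesa: ∂π/∂x_{Mesa} = 222 − 6x_{Mesa} − x_{Pike} = 0 ⇒ x_{Mesa} = 37 − (1/6)x_{Pike}.
Solving the two reaction functions simultaneously: (1 − (−0.5)(−1/6))x_{Pike} = 112 − 0.5·37, so (11/12)x_{Pike} = 93.5 and x_{Pike} = 102.
Then x_{Mesa} = 37 − (1/6)·102 = 20.

102, 20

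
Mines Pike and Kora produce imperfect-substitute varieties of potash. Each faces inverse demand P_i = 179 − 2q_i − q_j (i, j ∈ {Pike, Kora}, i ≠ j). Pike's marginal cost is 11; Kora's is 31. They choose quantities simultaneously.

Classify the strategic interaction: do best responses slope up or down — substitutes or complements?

strategic substitutes

Mine Pike's profit: π = q_{Pike}(179 − 2q_{Pike} − q_{Kora}) − 11q_{Pike}.
∂π/∂q_{Pike} = 168 − 4q_{Pike} − q_{Kora} = 0 ⇒ q_{Pike} = 42 − 0.25q_{Kora}.
The best-response slope dq_{Pike}/dq_{Kora} = −0.25 < 0: the reaction function is downward-sloping, so the choices are strategic substitutes.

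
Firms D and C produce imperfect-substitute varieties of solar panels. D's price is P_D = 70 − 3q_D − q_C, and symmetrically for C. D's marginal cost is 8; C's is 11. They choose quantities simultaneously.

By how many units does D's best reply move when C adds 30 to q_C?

Firm D's profit: π = q_D(70 − 3q_D − q_C) − 8q_D.
∂π/∂q_D = 62 − 6q_D − q_C = 0 ⇒ q_D = 31/3 − (1/6)q_C.
The reaction-function slope is −1/6, so a 30-unit rise in q_C moves q_D by −1/6 × 30 = −5. D's best response falls — the actions are strategic substitutes.

-5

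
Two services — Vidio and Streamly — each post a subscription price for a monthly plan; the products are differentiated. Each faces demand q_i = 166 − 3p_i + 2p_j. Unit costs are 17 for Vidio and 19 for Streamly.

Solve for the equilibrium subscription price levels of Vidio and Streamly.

Vidio's profit: π = (p_{Vidio} − 17)(166 − 3p_{Vidio} + 2p_{Streamly}).
∂π/∂p_{Vidio} = 217 − 6p_{Vidio} + 2p_{Streamly} = 0 ⇒ p_{Vidio} = 217/6 + (1/3)p_{Streamly}.
Similarly p_{Streamly} = 223/6 + (1/3)p_{Vidio}.
Solving the two reaction functions simultaneously: (1 − (1/3)(1/3))p_{Vidio} = 217/6 + (1/3)·(223/6), so (8/9)p_{Vidio} = 437/9 and p_{Vidio} = 54.625.
Then p_{Streamly} = 223/6 + (1/3)·54.625 = 55.375.

54.625, 55.375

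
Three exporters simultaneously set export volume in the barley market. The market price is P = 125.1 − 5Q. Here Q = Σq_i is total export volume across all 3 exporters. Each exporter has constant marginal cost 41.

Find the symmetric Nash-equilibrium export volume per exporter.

4.205

A representative exporter's profit is π_i = q_i(125.1 − 5Q) − 41q_i, with Q = q_i + Σ_{j≠i} q_j.
First-order condition: 84.1 − 10q_i − 5Σ_{j≠i} q_j = 0.
With identical exporters, set every q_j = q: then 84.1 − 10q − 10q = 0, i.e. q = 84.1/20 = 4.205.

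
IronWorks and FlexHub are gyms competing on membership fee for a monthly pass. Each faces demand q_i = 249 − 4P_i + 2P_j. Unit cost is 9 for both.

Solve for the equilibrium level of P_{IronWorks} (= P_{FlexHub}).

IronWorks's profit: π = (P_{IronWorks} − 9)(249 − 4P_{IronWorks} + 2P_{FlexHub}).
∂π/∂P_{IronWorks} = 285 − 8P_{IronWorks} + 2P_{FlexHub} = 0 ⇒ P_{IronWorks} = 35.625 + 0.25P_{FlexHub}.
Setting P_{IronWorks} = P_{FlexHub} in the reaction function: P_{IronWorks} = 35.625 + 0.25P_{IronWorks}, so P_{IronWorks} = 35.625 / 0.75 = 47.5.

47.5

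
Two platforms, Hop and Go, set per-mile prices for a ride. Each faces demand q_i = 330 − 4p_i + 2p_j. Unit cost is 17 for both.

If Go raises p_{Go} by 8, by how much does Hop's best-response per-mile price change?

2

Hop's profit: π = (p_{Hop} − 17)(330 − 4p_{Hop} + 2p_{Go}).
∂π/∂p_{Hop} = 398 − 8p_{Hop} + 2p_{Go} = 0 ⇒ p_{Hop} = 49.75 + 0.25p_{Go}.
The reaction-function slope is 0.25, so an 8-unit rise in p_{Go} moves p_{Hop} by 0.25 × 8 = 2. Hop's best response rises — the actions are strategic complements.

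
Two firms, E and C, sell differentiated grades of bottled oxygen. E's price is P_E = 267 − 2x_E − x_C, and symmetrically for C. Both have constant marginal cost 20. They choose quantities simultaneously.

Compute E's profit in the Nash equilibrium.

4880.72

Firm E's profit: π = x_E(267 − 2x_E − x_C) − 20x_E.
∂π/∂x_E = 247 − 4x_E − x_C = 0 ⇒ x_E = 61.75 − 0.25x_C.
By symmetry x_C = x_E; substituting into the reaction function, 1.25x_E = 61.75 and x_E = 49.4.
P_E = 267 − 2·49.4 − 49.4 = 118.8.
Profit = (118.8 − 20)·49.4 = 4880.72.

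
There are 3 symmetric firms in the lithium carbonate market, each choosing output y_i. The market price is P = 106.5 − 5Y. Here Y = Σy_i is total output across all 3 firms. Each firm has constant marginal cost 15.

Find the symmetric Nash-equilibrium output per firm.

4.575

A representative firm's profit is π_i = y_i(106.5 − 5Y) − 15y_i, with Y = y_i + Σ_{j≠i} y_j.
First-order condition: 91.5 − 10y_i − 5Σ_{j≠i} y_j = 0.
Imposing symmetry (y_j = y for all j) turns Σ_{j≠i} y_j into 2y, so 91.5 = 20y and y = 4.575.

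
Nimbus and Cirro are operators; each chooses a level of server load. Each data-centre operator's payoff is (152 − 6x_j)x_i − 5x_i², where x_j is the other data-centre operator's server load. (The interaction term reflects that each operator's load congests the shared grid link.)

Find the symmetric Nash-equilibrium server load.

Nimbus's payoff is (152 − 6x_C)x_N − 5x_N².
∂π/∂x_N = 152 − 6x_C − 10x_N = 0, so x_N = 15.2 − 0.6x_C.
Setting x_N = x_C in the reaction function: x_N = 15.2 − 0.6x_N, so x_N = 15.2 / 1.6 = 9.5.

9.5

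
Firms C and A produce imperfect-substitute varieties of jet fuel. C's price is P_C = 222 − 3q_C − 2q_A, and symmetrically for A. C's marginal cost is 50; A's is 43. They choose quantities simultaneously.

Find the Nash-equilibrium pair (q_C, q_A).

21.0625, 22.8125

Firm C's profit: π = q_C(222 − 3q_C − 2q_A) − 50q_C.
∂π/∂q_C = 172 − 6q_C − 2q_A = 0 ⇒ q_C = 86/3 − (1/3)q_A.
Similarly q_A = 179/6 − (1/3)q_C.
Solving the two reaction functions simultaneously: (1 − (−1/3)(−1/3))q_C = 86/3 − (1/3)·(179/6), so (8/9)q_C = 337/18 and q_C = 21.0625.
Then q_A = 179/6 − (1/3)·21.0625 = 22.8125.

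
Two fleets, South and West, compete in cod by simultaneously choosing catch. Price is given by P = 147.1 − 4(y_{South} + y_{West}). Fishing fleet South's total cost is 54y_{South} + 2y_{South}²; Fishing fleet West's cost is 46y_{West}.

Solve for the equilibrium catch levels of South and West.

Fishing fleet South's profit: π = y_{South}(147.1 − 4(y_{South} + y_{West})) − 54y_{South} − 2y_{South}².
∂π/∂y_{South} = 93.1 − 12y_{South} − 4y_{West} = 0, so y_{South} = 931/120 − (1/3)y_{West}.
For West: ∂π/∂y_{West} = 101.1 − 8y_{West} − 4y_{South} = 0 ⇒ y_{West} = 12.6375 − 0.5y_{South}.
Substituting the second reaction function into the first: y_{South} = 931/120 − (1/3)(12.6375 − 0.5y_{South}), which gives (5/6)y_{South} = 851/240 ⇒ y_{South} = 4.255.
Then y_{West} = 12.6375 − 0.5·4.255 = 10.51.

4.255, 10.51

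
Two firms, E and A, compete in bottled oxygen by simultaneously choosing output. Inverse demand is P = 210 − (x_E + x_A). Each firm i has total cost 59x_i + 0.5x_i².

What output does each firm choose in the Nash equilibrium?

37.75

Firm E's profit: π = x_E(210 − (x_E + x_A)) − 59x_E − 0.5x_E².
∂π/∂x_E = 151 − 3x_E − x_A = 0, so x_E = 151/3 − (1/3)x_A.
The game is symmetric, so in equilibrium x_A = x_E: the reaction function gives (4/3)x_E = 151/3, hence x_E = 37.75.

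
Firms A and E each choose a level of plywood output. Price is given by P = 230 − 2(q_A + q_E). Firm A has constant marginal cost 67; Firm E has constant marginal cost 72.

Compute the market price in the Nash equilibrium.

123

Firm A's profit: π = q_A(230 − 2(q_A + q_E)) − 67q_A.
∂π/∂q_A = 163 − 4q_A − 2q_E = 0, so q_A = 40.75 − 0.5q_E.
By the same steps for E: q_E = 39.5 − 0.5q_A.
Substituting the second reaction function into the first: q_A = 40.75 − 0.5(39.5 − 0.5q_A), which gives 0.75q_A = 21 ⇒ q_A = 28.
Then q_E = 39.5 − 0.5·28 = 25.5.
Equilibrium price: P = 230 − 2·53.5 = 123.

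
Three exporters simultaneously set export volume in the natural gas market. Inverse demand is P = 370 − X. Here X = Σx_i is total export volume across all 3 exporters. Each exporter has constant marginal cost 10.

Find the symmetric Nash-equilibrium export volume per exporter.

A representative exporter's profit is π_i = x_i(370 − X) − 10x_i, with X = x_i + Σ_{j≠i} x_j.
First-order condition: 360 − 2x_i − Σ_{j≠i} x_j = 0.
In a symmetric equilibrium every exporter chooses the same x, so Σ_{j≠i} x_j = 2x. The condition becomes 360 − 4x = 0, giving x = 360/4 = 90.

90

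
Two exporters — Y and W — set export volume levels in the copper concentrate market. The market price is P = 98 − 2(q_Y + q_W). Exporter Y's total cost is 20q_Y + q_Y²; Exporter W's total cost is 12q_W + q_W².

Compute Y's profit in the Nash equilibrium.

256.6875

Exporter Y's profit: π = q_Y(98 − 2(q_Y + q_W)) − 20q_Y − q_Y².
∂π/∂q_Y = 78 − 6q_Y − 2q_W = 0, so q_Y = 13 − (1/3)q_W.
By the same steps for W: q_W = 43/3 − (1/3)q_Y.
Plugging q_W into Y's best response: q_Y = 13 − (1/3)(43/3 − (1/3)q_Y) ⇒ (8/9)q_Y = 74/9, so q_Y = 9.25.
Then q_W = 43/3 − (1/3)·9.25 = 11.25.
Price P = 98 − 2·20.5 = 57.
Y's profit: (57 − 20)·9.25 − (9.25)² = 256.6875.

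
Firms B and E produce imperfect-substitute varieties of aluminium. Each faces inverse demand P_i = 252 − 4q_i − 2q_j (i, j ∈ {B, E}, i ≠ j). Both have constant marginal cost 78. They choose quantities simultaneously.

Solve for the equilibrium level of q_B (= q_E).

17.4

Firm B's profit: π = q_B(252 − 4q_B − 2q_E) − 78q_B.
∂π/∂q_B = 174 − 8q_B − 2q_E = 0 ⇒ q_B = 21.75 − 0.25q_E.
The game is symmetric, so in equilibrium q_E = q_B: the reaction function gives 1.25q_B = 21.75, hence q_B = 17.4.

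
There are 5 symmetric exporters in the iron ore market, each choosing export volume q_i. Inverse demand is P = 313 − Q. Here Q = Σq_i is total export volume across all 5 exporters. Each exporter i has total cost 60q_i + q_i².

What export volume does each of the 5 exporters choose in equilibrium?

A representative exporter's profit is π_i = q_i(313 − Q) − 60q_i − q_i², with Q = q_i + Σ_{j≠i} q_j.
First-order condition: 253 − 4q_i − Σ_{j≠i} q_j = 0.
In a symmetric equilibrium every exporter chooses the same q, so Σ_{j≠i} q_j = 4q. The condition becomes 253 − 8q = 0, giving q = 253/8 = 31.625.

31.625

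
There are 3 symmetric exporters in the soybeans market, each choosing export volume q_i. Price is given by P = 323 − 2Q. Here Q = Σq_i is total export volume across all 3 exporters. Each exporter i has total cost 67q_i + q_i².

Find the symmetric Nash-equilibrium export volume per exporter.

25.6

A representative exporter's profit is π_i = q_i(323 − 2Q) − 67q_i − q_i², with Q = q_i + Σ_{j≠i} q_j.
First-order condition: 256 − 6q_i − 2Σ_{j≠i} q_j = 0.
With identical exporters, set every q_j = q: then 256 − 6q − 4q = 0, i.e. q = 256/10 = 25.6.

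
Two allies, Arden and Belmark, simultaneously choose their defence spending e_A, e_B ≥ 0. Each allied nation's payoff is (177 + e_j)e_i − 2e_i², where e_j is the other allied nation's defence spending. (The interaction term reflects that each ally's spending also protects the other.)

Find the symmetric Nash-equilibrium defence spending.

Arden's payoff is (177 + e_B)e_A − 2e_A².
∂π/∂e_A = 177 + e_B − 4e_A = 0, so e_A = 44.25 + 0.25e_B.
By symmetry e_B = e_A; substituting into the reaction function, 0.75e_A = 44.25 and e_A = 59.

59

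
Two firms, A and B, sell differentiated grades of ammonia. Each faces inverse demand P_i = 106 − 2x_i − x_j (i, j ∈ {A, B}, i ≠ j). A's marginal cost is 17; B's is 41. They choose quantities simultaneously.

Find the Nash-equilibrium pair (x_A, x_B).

Firm A's profit: π = x_A(106 − 2x_A − x_B) − 17x_A.
∂π/∂x_A = 89 − 4x_A − x_B = 0 ⇒ x_A = 22.25 − 0.25x_B.
Similarly x_B = 16.25 − 0.25x_A.
Substituting the second reaction function into the first: x_A = 22.25 − 0.25(16.25 − 0.25x_A), which gives 0.9375x_A = 18.1875 ⇒ x_A = 19.4.
Then x_B = 16.25 − 0.25·19.4 = 11.4.

19.4, 11.4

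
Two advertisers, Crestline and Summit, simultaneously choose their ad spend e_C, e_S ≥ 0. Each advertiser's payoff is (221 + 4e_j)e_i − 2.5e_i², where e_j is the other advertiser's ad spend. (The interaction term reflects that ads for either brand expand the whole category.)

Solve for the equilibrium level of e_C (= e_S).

Crestline's payoff is (221 + 4e_S)e_C − 2.5e_C².
∂π/∂e_C = 221 + 4e_S − 5e_C = 0, so e_C = 44.2 + 0.8e_S.
By symmetry e_S = e_C; substituting into the reaction function, 0.2e_C = 44.2 and e_C = 221.

221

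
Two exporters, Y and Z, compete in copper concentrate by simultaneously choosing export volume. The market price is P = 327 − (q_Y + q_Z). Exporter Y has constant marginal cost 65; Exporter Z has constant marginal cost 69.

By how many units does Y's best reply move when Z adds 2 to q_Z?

Exporter Y's profit: π = q_Y(327 − (q_Y + q_Z)) − 65q_Y.
∂π/∂q_Y = 262 − 2q_Y − q_Z = 0, so q_Y = 131 − 0.5q_Z.
The reaction-function slope is −0.5, so a 2-unit rise in q_Z moves q_Y by −0.5 × 2 = −1. Y's best response falls — the actions are strategic substitutes.

-1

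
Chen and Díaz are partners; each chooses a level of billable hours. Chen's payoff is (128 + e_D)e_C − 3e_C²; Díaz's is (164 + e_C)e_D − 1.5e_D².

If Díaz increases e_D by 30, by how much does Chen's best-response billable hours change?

Expanding Chen's payoff: 128e_C + e_De_C − 3e_C².
∂π/∂e_C = 128 + e_D − 6e_C = 0, so e_C = 64/3 + (1/6)e_D.
The reaction-function slope is 1/6, so a 30-unit rise in e_D moves e_C by 1/6 × 30 = 5. Chen's best response rises — the actions are strategic complements.

5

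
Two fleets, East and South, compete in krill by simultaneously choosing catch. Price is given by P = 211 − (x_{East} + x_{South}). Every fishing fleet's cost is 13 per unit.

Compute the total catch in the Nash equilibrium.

132

Fishing fleet East's profit: π = x_{East}(211 − (x_{East} + x_{South})) − 13x_{East}.
∂π/∂x_{East} = 198 − 2x_{East} − x_{South} = 0, so x_{East} = 99 − 0.5x_{South}.
Setting x_{East} = x_{South} in the reaction function: x_{East} = 99 − 0.5x_{East}, so x_{East} = 99 / 1.5 = 66.
Total catch: 66 + 66 = 132.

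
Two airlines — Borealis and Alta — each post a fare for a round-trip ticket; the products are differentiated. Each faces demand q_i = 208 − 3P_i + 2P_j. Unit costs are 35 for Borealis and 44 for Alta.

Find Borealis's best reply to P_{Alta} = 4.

53.5

Borealis's profit: π = (P_{Borealis} − 35)(208 − 3P_{Borealis} + 2P_{Alta}).
∂π/∂P_{Borealis} = 313 − 6P_{Borealis} + 2P_{Alta} = 0 ⇒ P_{Borealis} = 313/6 + (1/3)P_{Alta}.
At P_{Alta} = 4: P_{Borealis} = 313/6 + (1/3)·4 = 53.5.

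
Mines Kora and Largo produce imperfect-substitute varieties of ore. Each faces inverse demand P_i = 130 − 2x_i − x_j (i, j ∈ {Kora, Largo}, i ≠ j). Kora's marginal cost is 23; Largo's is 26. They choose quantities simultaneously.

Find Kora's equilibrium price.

66.2

Mine Kora's profit: π = x_{Kora}(130 − 2x_{Kora} − x_{Largo}) − 23x_{Kora}.
∂π/∂x_{Kora} = 107 − 4x_{Kora} − x_{Largo} = 0 ⇒ x_{Kora} = 26.75 − 0.25x_{Largo}.
Similarly x_{Largo} = 26 − 0.25x_{Kora}.
Solving the two reaction functions simultaneously: (1 − (−0.25)(−0.25))x_{Kora} = 26.75 − 0.25·26, so 0.9375x_{Kora} = 20.25 and x_{Kora} = 21.6.
Then x_{Largo} = 26 − 0.25·21.6 = 20.6.
P_{Kora} = 130 − 2·21.6 − 20.6 = 66.2.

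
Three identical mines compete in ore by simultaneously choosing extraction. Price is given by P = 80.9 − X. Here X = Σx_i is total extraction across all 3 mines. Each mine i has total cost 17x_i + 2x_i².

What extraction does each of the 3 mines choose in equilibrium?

A representative mine's profit is π_i = x_i(80.9 − X) − 17x_i − 2x_i², with X = x_i + Σ_{j≠i} x_j.
First-order condition: 63.9 − 6x_i − Σ_{j≠i} x_j = 0.
Imposing symmetry (x_j = x for all j) turns Σ_{j≠i} x_j into 2x, so 63.9 = 8x and x = 7.9875.

7.9875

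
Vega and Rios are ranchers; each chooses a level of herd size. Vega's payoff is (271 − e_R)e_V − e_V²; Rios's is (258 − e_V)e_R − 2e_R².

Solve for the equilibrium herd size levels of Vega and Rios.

Expanding Vega's payoff: 271e_V − e_Re_V − e_V².
∂π/∂e_V = 271 − e_R − 2e_V = 0, so e_V = 135.5 − 0.5e_R.
Likewise for Rios: e_R = 64.5 − 0.25e_V.
Substituting the second reaction function into the first: e_V = 135.5 − 0.5(64.5 − 0.25e_V), which gives 0.875e_V = 103.25 ⇒ e_V = 118.
Then e_R = 64.5 − 0.25·118 = 35.

118, 35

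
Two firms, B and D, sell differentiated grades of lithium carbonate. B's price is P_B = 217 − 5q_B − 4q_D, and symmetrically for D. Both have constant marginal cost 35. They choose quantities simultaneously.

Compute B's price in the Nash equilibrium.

Firm B's profit: π = q_B(217 − 5q_B − 4q_D) − 35q_B.
∂π/∂q_B = 182 − 10q_B − 4q_D = 0 ⇒ q_B = 18.2 − 0.4q_D.
The game is symmetric, so in equilibrium q_D = q_B: the reaction function gives 1.4q_B = 18.2, hence q_B = 13.
P_B = 217 − 5·13 − 4·13 = 100.

100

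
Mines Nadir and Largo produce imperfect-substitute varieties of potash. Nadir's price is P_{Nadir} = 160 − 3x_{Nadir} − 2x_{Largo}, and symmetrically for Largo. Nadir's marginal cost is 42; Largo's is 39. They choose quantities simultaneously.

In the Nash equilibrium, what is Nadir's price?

Mine Nadir's profit: π = x_{Nadir}(160 − 3x_{Nadir} − 2x_{Largo}) − 42x_{Nadir}.
∂π/∂x_{Nadir} = 118 − 6x_{Nadir} − 2x_{Largo} = 0 ⇒ x_{Nadir} = 59/3 − (1/3)x_{Largo}.
Similarly x_{Largo} = 121/6 − (1/3)x_{Nadir}.
Plugging x_{Largo} into Nadir's best response: x_{Nadir} = 59/3 − (1/3)(121/6 − (1/3)x_{Nadir}) ⇒ (8/9)x_{Nadir} = 233/18, so x_{Nadir} = 14.5625.
Then x_{Largo} = 121/6 − (1/3)·14.5625 = 15.3125.
P_{Nadir} = 160 − 3·14.5625 − 2·15.3125 = 85.6875.

85.6875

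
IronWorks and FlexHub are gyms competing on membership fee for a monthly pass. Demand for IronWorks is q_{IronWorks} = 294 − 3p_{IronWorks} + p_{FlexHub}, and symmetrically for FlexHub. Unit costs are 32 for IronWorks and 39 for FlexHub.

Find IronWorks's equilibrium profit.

6514.68

IronWorks's profit: π = (p_{IronWorks} − 32)(294 − 3p_{IronWorks} + p_{FlexHub}).
∂π/∂p_{IronWorks} = 390 − 6p_{IronWorks} + p_{FlexHub} = 0 ⇒ p_{IronWorks} = 65 + (1/6)p_{FlexHub}.
Similarly p_{FlexHub} = 68.5 + (1/6)p_{IronWorks}.
Solving the two reaction functions simultaneously: (1 − (1/6)(1/6))p_{IronWorks} = 65 + (1/6)·68.5, so (35/36)p_{IronWorks} = 917/12 and p_{IronWorks} = 78.6.
Then p_{FlexHub} = 68.5 + (1/6)·78.6 = 81.6.
q_{IronWorks} = 294 − 3·78.6 + 81.6 = 139.8.
Profit = (78.6 − 32)·139.8 = 6514.68.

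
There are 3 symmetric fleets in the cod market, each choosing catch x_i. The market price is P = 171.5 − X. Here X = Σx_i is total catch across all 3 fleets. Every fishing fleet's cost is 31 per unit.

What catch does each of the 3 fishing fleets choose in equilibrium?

35.125

A representative fishing fleet's profit is π_i = x_i(171.5 − X) − 31x_i, with X = x_i + Σ_{j≠i} x_j.
First-order condition: 140.5 − 2x_i − Σ_{j≠i} x_j = 0.
Imposing symmetry (x_j = x for all j) turns Σ_{j≠i} x_j into 2x, so 140.5 = 4x and x = 35.125.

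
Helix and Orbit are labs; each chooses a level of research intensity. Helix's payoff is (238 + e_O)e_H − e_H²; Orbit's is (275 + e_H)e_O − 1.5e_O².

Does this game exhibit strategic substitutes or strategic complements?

strategic complements

Expanding Helix's payoff: 238e_H + e_Oe_H − e_H².
∂π/∂e_H = 238 + e_O − 2e_H = 0, so e_H = 119 + 0.5e_O.
The best-response slope de_H/de_O = 0.5 > 0: the reaction function is upward-sloping, so the choices are strategic complements.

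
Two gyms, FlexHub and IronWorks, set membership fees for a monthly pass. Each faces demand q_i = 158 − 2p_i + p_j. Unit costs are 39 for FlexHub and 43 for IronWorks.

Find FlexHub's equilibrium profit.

3232.08

FlexHub's profit: π = (p_{FlexHub} − 39)(158 − 2p_{FlexHub} + p_{IronWorks}).
∂π/∂p_{FlexHub} = 236 − 4p_{FlexHub} + p_{IronWorks} = 0 ⇒ p_{FlexHub} = 59 + 0.25p_{IronWorks}.
Similarly p_{IronWorks} = 61 + 0.25p_{FlexHub}.
Plugging p_{IronWorks} into FlexHub's best response: p_{FlexHub} = 59 + 0.25(61 + 0.25p_{FlexHub}) ⇒ 0.9375p_{FlexHub} = 74.25, so p_{FlexHub} = 79.2.
Then p_{IronWorks} = 61 + 0.25·79.2 = 80.8.
q_{FlexHub} = 158 − 2·79.2 + 80.8 = 80.4.
Profit = (79.2 − 39)·80.4 = 3232.08.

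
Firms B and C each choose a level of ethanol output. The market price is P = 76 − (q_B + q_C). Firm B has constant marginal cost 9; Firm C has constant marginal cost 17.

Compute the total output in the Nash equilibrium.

Firm B's profit: π = q_B(76 − (q_B + q_C)) − 9q_B.
∂π/∂q_B = 67 − 2q_B − q_C = 0, so q_B = 33.5 − 0.5q_C.
By the same steps for C: q_C = 29.5 − 0.5q_B.
Solving the two reaction functions simultaneously: (1 − (−0.5)(−0.5))q_B = 33.5 − 0.5·29.5, so 0.75q_B = 18.75 and q_B = 25.
Then q_C = 29.5 − 0.5·25 = 17.
Total output: 25 + 17 = 42.

42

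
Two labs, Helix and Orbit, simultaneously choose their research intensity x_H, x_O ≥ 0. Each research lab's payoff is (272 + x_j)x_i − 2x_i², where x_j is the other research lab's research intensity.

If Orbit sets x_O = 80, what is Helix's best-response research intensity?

88

Helix's payoff is (272 + x_O)x_H − 2x_H².
∂π/∂x_H = 272 + x_O − 4x_H = 0, so x_H = 68 + 0.25x_O.
At x_O = 80: x_H = 68 + 0.25·80 = 88.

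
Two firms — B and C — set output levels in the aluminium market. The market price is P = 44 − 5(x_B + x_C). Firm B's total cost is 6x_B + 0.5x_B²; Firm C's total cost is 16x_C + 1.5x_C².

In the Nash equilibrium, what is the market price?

Firm B's profit: π = x_B(44 − 5(x_B + x_C)) − 6x_B − 0.5x_B².
∂π/∂x_B = 38 − 11x_B − 5x_C = 0, so x_B = 38/11 − (5/11)x_C.
For C: ∂π/∂x_C = 28 − 13x_C − 5x_B = 0 ⇒ x_C = 28/13 − (5/13)x_B.
Plugging x_C into B's best response: x_B = 38/11 − (5/11)(28/13 − (5/13)x_B) ⇒ (118/143)x_B = 354/143, so x_B = 3.
Then x_C = 28/13 − (5/13)·3 = 1.
Equilibrium price: P = 44 − 5·4 = 24.

24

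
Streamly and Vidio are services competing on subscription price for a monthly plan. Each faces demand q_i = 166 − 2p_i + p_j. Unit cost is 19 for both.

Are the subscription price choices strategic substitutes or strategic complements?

Streamly's profit: π = (p_{Streamly} − 19)(166 − 2p_{Streamly} + p_{Vidio}).
∂π/∂p_{Streamly} = 204 − 4p_{Streamly} + p_{Vidio} = 0 ⇒ p_{Streamly} = 51 + 0.25p_{Vidio}.
The best-response slope dp_{Streamly}/dp_{Vidio} = 0.25 > 0: the reaction function is upward-sloping, so the choices are strategic complements.

strategic complements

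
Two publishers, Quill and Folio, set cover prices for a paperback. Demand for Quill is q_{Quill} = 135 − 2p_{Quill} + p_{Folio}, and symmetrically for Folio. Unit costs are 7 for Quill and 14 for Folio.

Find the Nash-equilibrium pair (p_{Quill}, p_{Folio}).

50.6, 53.4

Quill's profit: π = (p_{Quill} − 7)(135 − 2p_{Quill} + p_{Folio}).
∂π/∂p_{Quill} = 149 − 4p_{Quill} + p_{Folio} = 0 ⇒ p_{Quill} = 37.25 + 0.25p_{Folio}.
Similarly p_{Folio} = 40.75 + 0.25p_{Quill}.
Substituting the second reaction function into the first: p_{Quill} = 37.25 + 0.25(40.75 + 0.25p_{Quill}), which gives 0.9375p_{Quill} = 47.4375 ⇒ p_{Quill} = 50.6.
Then p_{Folio} = 40.75 + 0.25·50.6 = 53.4.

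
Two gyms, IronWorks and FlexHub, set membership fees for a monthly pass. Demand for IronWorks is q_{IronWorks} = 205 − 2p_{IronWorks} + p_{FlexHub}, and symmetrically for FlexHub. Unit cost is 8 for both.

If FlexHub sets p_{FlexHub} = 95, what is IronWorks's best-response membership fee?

IronWorks's profit: π = (p_{IronWorks} − 8)(205 − 2p_{IronWorks} + p_{FlexHub}).
∂π/∂p_{IronWorks} = 221 − 4p_{IronWorks} + p_{FlexHub} = 0 ⇒ p_{IronWorks} = 55.25 + 0.25p_{FlexHub}.
At p_{FlexHub} = 95: p_{IronWorks} = 55.25 + 0.25·95 = 79.

79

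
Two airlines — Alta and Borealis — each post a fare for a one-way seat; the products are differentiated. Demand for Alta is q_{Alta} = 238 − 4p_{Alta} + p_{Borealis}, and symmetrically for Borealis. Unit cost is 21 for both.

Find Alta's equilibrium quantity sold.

Alta's profit: π = (p_{Alta} − 21)(238 − 4p_{Alta} + p_{Borealis}).
∂π/∂p_{Alta} = 322 − 8p_{Alta} + p_{Borealis} = 0 ⇒ p_{Alta} = 40.25 + 0.125p_{Borealis}.
By symmetry p_{Borealis} = p_{Alta}; substituting into the reaction function, 0.875p_{Alta} = 40.25 and p_{Alta} = 46.
q_{Alta} = 238 − 4·46 + 46 = 100.

100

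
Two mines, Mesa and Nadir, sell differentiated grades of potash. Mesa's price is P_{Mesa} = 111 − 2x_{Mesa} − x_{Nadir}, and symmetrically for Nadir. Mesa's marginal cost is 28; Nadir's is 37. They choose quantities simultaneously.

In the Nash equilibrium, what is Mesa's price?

62.4

Mine Mesa's profit: π = x_{Mesa}(111 − 2x_{Mesa} − x_{Nadir}) − 28x_{Mesa}.
∂π/∂x_{Mesa} = 83 − 4x_{Mesa} − x_{Nadir} = 0 ⇒ x_{Mesa} = 20.75 − 0.25x_{Nadir}.
Similarly x_{Nadir} = 18.5 − 0.25x_{Mesa}.
Substituting the second reaction function into the first: x_{Mesa} = 20.75 − 0.25(18.5 − 0.25x_{Mesa}), which gives 0.9375x_{Mesa} = 16.125 ⇒ x_{Mesa} = 17.2.
Then x_{Nadir} = 18.5 − 0.25·17.2 = 14.2.
P_{Mesa} = 111 − 2·17.2 − 14.2 = 62.4.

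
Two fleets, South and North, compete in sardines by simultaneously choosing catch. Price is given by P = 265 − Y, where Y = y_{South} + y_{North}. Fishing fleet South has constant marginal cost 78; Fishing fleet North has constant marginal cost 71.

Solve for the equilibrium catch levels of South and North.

60, 67

Fishing fleet South's profit: π = y_{South}(265 − (y_{South} + y_{North})) − 78y_{South}.
∂π/∂y_{South} = 187 − 2y_{South} − y_{North} = 0, so y_{South} = 93.5 − 0.5y_{North}.
By the same steps for North: y_{North} = 97 − 0.5y_{South}.
Solving the two reaction functions simultaneously: (1 − (−0.5)(−0.5))y_{South} = 93.5 − 0.5·97, so 0.75y_{South} = 45 and y_{South} = 60.
Then y_{North} = 97 − 0.5·60 = 67.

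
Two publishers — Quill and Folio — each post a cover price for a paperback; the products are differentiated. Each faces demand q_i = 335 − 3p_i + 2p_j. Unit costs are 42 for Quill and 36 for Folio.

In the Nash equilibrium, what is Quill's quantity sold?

216.375

Quill's profit: π = (p_{Quill} − 42)(335 − 3p_{Quill} + 2p_{Folio}).
∂π/∂p_{Quill} = 461 − 6p_{Quill} + 2p_{Folio} = 0 ⇒ p_{Quill} = 461/6 + (1/3)p_{Folio}.
Similarly p_{Folio} = 443/6 + (1/3)p_{Quill}.
Plugging p_{Folio} into Quill's best response: p_{Quill} = 461/6 + (1/3)(443/6 + (1/3)p_{Quill}) ⇒ (8/9)p_{Quill} = 913/9, so p_{Quill} = 114.125.
Then p_{Folio} = 443/6 + (1/3)·114.125 = 111.875.
q_{Quill} = 335 − 3·114.125 + 2·111.875 = 216.375.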